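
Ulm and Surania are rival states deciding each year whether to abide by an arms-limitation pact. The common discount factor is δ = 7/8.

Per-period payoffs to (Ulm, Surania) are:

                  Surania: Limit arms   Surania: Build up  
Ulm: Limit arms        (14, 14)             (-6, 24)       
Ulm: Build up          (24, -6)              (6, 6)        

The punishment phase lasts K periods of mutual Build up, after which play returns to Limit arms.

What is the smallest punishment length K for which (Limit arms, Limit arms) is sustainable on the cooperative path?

IC: δ(1−δ^K)/(1−δ) ≥ (24−14)/(14−6) = 5/4.
With δ = 7/8: need 1 − δ^K ≥ 5/4·(1−7/8)/(7/8), i.e. δ^K ≤ 0.8214.
Since (7/8)^1 = 0.8750 and (7/8)^2 = 0.7656, the smallest such K is 2.

2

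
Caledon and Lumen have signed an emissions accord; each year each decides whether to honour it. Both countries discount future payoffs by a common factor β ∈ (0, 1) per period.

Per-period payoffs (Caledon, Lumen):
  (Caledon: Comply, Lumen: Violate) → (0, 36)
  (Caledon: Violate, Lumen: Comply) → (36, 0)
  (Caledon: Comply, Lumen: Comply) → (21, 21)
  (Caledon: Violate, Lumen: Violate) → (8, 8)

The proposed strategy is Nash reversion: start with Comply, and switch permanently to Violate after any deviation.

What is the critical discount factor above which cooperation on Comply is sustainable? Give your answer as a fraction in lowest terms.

One-period gain from deviating is 36 − 21 = 15. The loss is 21 − 8 = 13 in every subsequent period, with present value 13·β/(1−β).
Deviation is unprofitable when 13·β/(1−β) ≥ 15, i.e. β/(1−β) ≥ 15/13.
Equivalently β ≥ 15/(15+13) = 15/28.

15/28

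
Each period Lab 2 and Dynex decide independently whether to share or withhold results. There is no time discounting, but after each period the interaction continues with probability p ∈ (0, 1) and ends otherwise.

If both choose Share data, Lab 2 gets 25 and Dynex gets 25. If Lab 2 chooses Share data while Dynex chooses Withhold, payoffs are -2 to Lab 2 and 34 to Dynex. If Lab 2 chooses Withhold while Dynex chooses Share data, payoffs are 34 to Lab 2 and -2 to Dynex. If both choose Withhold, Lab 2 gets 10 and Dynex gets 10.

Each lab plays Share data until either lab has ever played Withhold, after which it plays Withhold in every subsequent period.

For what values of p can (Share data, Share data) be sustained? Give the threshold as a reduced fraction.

3/8

With no time discounting, the continuation probability p plays the role of the discount factor.
Grim-trigger IC: 25/(1−p) ≥ 34 + 10p/(1−p) ⇒ p ≥ (34−25)/(34−10) = 3/8.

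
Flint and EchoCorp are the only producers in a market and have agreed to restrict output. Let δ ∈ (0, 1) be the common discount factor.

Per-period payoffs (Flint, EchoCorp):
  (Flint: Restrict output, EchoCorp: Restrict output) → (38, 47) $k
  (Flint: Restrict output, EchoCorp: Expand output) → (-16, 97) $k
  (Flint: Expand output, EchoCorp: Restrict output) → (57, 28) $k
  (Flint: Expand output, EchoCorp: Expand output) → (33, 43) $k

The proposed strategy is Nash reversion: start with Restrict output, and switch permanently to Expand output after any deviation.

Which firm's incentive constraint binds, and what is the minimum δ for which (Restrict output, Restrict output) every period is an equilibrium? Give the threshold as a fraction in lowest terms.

Flint: cooperation gives 38 each period; deviation gives 57 once then 33 forever.
  38/(1−δ) ≥ 57 + 33δ/(1−δ) ⇒ δ ≥ 19/24.
EchoCorp: cooperation gives 47 each period; deviation gives 97 once then 43 forever.
  δ ≥ 50/54 = 25/27.
Both must hold, so the binding constraint is EchoCorp's: δ ≥ 25/27.

EchoCorp; δ ≥ 25/27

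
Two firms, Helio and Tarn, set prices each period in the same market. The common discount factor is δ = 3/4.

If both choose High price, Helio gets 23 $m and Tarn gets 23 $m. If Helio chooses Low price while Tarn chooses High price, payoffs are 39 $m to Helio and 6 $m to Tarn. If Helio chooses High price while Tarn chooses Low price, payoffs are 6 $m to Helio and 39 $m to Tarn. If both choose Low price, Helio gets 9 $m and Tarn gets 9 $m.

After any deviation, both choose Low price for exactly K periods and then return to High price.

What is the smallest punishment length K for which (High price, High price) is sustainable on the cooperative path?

2

Need Σ_{k=1}^{K} δ^k ≥ (39−23)/(23−9) = 1.1429 at δ = 3/4.
At K = 1 the sum is 0.7500 < 1.1429; at K = 2 it is 1.3125 ≥ 1.1429.
So the minimum punishment length is K = 2.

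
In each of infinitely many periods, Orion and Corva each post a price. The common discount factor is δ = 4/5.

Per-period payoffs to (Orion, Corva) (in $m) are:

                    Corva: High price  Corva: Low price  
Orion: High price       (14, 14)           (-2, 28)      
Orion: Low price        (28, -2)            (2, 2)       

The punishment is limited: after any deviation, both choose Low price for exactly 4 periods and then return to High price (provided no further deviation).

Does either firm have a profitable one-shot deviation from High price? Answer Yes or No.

A one-shot deviation gives 28 now, then 2 for 4 periods, then back to 14.
Gain from deviating: (28−14) today; loss: (14−2) in each of the next 4 periods.
No-deviation condition: (14−2)(δ+…+δ^4) ≥ 28−14, i.e. δ+…+δ^4 ≥ 7/6.
At δ = 4/5: δ+…+δ^4 = 2.3616 ≥ 1.1667.
So cooperation is sustainable.

No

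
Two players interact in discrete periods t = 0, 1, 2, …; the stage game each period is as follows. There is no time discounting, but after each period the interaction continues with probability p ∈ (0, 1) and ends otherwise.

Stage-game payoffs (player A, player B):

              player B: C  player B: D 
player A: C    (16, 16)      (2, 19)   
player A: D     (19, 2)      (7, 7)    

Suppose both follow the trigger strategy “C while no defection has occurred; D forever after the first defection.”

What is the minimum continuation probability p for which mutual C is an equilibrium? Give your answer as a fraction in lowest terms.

With no time discounting, the continuation probability p plays the role of the discount factor.
Grim-trigger IC: 16/(1−p) ≥ 19 + 7p/(1−p) ⇒ p ≥ (19−16)/(19−7) = 1/4.

1/4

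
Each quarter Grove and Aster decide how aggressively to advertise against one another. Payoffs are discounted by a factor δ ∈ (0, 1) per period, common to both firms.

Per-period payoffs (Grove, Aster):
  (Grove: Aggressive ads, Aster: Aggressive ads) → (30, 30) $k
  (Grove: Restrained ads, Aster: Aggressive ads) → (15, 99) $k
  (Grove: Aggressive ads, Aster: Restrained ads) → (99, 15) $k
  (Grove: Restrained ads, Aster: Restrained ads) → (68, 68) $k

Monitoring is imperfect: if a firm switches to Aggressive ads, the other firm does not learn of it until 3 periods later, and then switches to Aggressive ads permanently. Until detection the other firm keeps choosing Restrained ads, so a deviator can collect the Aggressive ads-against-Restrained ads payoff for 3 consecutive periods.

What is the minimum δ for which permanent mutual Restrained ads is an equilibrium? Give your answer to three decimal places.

0.766

A deviator earns 99 for 3 periods, then 30 forever; cooperating earns 68 forever. Multiplying the IC by (1−δ):
68 ≥ 99(1−δ^3) + 30δ^3, so 69·δ^3 ≥ 31 and δ^3 ≥ 31/69.
δ ≥ (31/69)^(1/3) ≈ 0.766.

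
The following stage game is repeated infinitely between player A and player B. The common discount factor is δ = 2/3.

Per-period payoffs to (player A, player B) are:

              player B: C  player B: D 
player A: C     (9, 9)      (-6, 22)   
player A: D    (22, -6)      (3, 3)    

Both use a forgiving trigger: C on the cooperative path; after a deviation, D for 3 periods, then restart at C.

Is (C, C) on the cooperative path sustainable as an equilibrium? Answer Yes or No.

A one-shot deviation gives 22 now, then 3 for 3 periods, then back to 9.
Gain from deviating: (22−9) today; loss: (9−3) in each of the next 3 periods.
No-deviation condition: (9−3)(δ+…+δ^3) ≥ 22−9, i.e. δ+…+δ^3 ≥ 13/6.
At δ = 2/3: δ+…+δ^3 = 1.4074 < 2.1667.
So cooperation is not sustainable.

No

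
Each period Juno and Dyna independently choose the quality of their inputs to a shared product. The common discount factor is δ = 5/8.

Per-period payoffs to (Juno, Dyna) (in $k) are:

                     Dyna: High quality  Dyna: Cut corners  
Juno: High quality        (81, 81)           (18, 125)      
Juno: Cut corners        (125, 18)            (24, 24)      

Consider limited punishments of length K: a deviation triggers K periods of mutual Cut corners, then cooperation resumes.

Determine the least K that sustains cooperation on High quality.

No profitable deviation requires (81−24)(δ+…+δ^K) ≥ 125−81, i.e. δ+…+δ^K ≥ 44/57 ≈ 0.7719.
With δ = 5/8, the partial sums are K=1: 0.6250, K=2: 1.0156.
K = 2 is the first length at which the sum reaches 0.7719.

2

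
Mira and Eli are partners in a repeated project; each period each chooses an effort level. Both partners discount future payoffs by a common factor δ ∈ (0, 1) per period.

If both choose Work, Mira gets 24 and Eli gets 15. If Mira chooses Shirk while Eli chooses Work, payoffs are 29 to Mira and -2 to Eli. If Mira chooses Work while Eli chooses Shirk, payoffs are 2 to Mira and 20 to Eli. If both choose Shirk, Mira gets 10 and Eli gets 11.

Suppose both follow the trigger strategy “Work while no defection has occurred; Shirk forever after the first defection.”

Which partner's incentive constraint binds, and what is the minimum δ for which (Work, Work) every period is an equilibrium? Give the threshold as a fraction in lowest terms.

Eli; δ ≥ 5/9

Mira's threshold: (29−24)/(29−10) = 5/19.
Eli's threshold: (20−15)/(20−11) = 5/9.
5/19 < 5/9, so Eli binds and δ* = 5/9.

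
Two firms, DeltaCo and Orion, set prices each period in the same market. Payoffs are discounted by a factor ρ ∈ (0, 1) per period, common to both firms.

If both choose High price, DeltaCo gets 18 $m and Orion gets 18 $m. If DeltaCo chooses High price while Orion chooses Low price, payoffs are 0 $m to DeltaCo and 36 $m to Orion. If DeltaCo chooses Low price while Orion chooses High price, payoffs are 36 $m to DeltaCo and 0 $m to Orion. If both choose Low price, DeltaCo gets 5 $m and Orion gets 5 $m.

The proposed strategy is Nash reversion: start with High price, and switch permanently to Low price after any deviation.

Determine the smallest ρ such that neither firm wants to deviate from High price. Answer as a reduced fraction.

One-period gain from deviating is 36 − 18 = 18. The loss is 18 − 5 = 13 in every subsequent period, with present value 13·ρ/(1−ρ).
Deviation is unprofitable when 13·ρ/(1−ρ) ≥ 18, i.e. ρ/(1−ρ) ≥ 18/13.
Equivalently ρ ≥ 18/(18+13) = 18/31.

18/31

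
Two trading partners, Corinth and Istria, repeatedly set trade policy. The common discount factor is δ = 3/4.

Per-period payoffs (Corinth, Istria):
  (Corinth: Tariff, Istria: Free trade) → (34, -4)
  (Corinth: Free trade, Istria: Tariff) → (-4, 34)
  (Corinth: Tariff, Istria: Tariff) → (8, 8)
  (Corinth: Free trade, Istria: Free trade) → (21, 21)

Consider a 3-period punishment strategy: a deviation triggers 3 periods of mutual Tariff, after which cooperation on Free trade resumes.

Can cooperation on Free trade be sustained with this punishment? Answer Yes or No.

A one-shot deviation gives 34 now, then 8 for 3 periods, then back to 21.
Gain from deviating: (34−21) today; loss: (21−8) in each of the next 3 periods.
No-deviation condition: (21−8)(δ+…+δ^3) ≥ 34−21, i.e. δ+…+δ^3 ≥ 1.
At δ = 3/4: δ+…+δ^3 = 1.7344 ≥ 1.0000.
So cooperation is sustainable.

Yes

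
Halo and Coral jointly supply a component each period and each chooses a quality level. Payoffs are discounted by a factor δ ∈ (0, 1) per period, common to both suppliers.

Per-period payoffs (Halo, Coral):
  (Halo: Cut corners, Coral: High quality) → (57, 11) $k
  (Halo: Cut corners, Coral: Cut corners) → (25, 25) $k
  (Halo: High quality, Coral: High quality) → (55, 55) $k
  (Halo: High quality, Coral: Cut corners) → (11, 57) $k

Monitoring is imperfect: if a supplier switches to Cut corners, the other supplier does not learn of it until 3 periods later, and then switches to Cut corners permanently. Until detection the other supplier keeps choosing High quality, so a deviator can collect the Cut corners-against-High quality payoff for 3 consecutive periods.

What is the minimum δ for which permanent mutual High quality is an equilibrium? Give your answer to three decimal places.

Deviating for the 3 undetected periods gains 57−55 = 2 per period over cooperation, then loses 55−25 = 30 per period forever once punishment starts.
Gain: 2(1 + δ + … + δ^2); loss: 30·δ^3/(1−δ).
No profitable deviation ⇔ 2(1−δ^3) ≤ 30·δ^3, i.e. δ^3 ≥ 2/(2+30) = 1/16.
Hence δ ≥ (1/16)^(1/3) ≈ 0.397.

0.397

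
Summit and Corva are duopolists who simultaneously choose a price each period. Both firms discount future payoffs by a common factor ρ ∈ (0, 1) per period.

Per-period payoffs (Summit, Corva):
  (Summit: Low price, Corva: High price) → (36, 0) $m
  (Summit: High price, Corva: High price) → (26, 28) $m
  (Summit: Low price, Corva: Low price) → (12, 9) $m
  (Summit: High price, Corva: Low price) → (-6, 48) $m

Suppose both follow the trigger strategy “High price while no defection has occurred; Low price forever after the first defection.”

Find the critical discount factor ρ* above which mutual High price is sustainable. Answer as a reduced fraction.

For Summit: deviation gain 36−26 = 10, per-period punishment loss 26−12 = 14. IC gives ρ ≥ 10/24 = 5/12.
For Corva: gain 20, loss 19 per period, so ρ ≥ 20/39.
The tighter constraint is Corva's, so cooperation needs ρ ≥ 20/39.

20/39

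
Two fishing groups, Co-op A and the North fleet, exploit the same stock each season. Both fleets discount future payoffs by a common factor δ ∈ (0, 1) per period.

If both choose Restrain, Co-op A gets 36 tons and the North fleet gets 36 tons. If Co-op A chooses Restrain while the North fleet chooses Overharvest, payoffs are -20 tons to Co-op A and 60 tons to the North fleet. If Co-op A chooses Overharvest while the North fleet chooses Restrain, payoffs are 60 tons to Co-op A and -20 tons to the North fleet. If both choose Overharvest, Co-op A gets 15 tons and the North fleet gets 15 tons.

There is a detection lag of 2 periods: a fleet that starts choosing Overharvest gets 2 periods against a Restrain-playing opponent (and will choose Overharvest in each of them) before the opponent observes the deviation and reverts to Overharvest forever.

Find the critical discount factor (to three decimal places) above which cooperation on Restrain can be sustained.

0.730

Deviating for the 2 undetected periods gains 60−36 = 24 per period over cooperation, then loses 36−15 = 21 per period forever once punishment starts.
Gain: 24(1 + δ + … + δ^1); loss: 21·δ^2/(1−δ).
No profitable deviation ⇔ 24(1−δ^2) ≤ 21·δ^2, i.e. δ^2 ≥ 24/(24+21) = 8/15.
Hence δ ≥ (8/15)^(1/2) ≈ 0.730.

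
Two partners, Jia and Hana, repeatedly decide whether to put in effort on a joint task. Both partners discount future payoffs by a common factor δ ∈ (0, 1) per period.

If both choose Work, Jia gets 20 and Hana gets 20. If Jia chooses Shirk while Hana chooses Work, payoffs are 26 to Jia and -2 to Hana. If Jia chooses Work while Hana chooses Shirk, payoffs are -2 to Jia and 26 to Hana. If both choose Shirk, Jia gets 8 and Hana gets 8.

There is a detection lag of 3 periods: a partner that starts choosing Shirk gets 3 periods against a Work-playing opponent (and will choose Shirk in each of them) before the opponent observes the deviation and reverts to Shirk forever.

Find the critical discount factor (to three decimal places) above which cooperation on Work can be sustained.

0.693

Deviating for the 3 undetected periods gains 26−20 = 6 per period over cooperation, then loses 20−8 = 12 per period forever once punishment starts.
Gain: 6(1 + δ + … + δ^2); loss: 12·δ^3/(1−δ).
No profitable deviation ⇔ 6(1−δ^3) ≤ 12·δ^3, i.e. δ^3 ≥ 6/(6+12) = 1/3.
Hence δ ≥ (1/3)^(1/3) ≈ 0.693.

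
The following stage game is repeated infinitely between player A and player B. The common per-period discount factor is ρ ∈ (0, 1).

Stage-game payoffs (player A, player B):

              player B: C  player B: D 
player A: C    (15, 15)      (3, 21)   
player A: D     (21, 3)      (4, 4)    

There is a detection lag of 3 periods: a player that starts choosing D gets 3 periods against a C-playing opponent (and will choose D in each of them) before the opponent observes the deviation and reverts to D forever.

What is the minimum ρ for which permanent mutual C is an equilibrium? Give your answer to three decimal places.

0.707

The best deviation is to choose D for all 3 undetected periods, earning 21 each, then 4 forever once detected.
Deviation value: 21(1−ρ^3)/(1−ρ) + 4ρ^3/(1−ρ); cooperation value: 15/(1−ρ).
IC: 15 ≥ 21(1−ρ^3) + 4ρ^3 = 21 − 17ρ^3.
So ρ^3 ≥ 6/17, giving ρ ≥ (6/17)^(1/3) ≈ 0.707.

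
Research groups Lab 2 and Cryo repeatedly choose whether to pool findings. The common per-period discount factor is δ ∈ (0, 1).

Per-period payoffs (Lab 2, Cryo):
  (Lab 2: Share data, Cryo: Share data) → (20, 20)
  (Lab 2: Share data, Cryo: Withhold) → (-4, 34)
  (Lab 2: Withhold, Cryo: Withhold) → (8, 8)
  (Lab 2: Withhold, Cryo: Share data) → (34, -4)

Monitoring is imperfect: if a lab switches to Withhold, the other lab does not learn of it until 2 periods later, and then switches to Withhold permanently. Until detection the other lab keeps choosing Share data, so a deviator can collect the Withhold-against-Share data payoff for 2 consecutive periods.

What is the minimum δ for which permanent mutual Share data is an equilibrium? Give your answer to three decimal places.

0.734

The best deviation is to choose Withhold for all 2 undetected periods, earning 34 each, then 8 forever once detected.
Deviation value: 34(1−δ^2)/(1−δ) + 8δ^2/(1−δ); cooperation value: 20/(1−δ).
IC: 20 ≥ 34(1−δ^2) + 8δ^2 = 34 − 26δ^2.
So δ^2 ≥ 14/26 = 7/13, giving δ ≥ (7/13)^(1/2) ≈ 0.734.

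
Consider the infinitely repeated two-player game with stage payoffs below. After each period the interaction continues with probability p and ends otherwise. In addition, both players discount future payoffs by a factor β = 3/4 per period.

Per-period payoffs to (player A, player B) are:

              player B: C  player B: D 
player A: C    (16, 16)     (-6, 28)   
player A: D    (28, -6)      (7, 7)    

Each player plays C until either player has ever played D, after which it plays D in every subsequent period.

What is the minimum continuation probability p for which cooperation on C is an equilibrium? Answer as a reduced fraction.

16/21

With continuation probability p and discount β, the effective per-period discount factor is βp.
Grim-trigger IC: βp ≥ (28−16)/(28−7) = 4/7.
So p ≥ (4/7)/(3/4) = 16/21.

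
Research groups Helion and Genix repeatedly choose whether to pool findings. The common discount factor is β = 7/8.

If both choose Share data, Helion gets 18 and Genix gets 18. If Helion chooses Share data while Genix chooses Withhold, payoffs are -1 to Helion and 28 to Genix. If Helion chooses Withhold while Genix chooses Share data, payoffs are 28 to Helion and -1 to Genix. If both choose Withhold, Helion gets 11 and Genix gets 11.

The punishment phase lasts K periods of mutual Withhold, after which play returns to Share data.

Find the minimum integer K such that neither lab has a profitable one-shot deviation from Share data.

2

IC: β(1−β^K)/(1−β) ≥ (28−18)/(18−11) = 10/7.
With β = 7/8: need 1 − β^K ≥ 10/7·(1−7/8)/(7/8), i.e. β^K ≤ 0.7959.
Since (7/8)^1 = 0.8750 and (7/8)^2 = 0.7656, the smallest such K is 2.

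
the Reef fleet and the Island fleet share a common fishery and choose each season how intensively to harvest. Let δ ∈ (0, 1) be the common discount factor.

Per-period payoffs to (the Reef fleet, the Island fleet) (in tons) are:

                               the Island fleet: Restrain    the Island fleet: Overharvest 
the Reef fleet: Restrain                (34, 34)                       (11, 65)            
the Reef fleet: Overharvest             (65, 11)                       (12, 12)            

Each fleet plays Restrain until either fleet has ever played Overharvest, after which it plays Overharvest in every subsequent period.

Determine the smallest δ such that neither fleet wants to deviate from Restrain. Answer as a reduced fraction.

One-period gain from deviating is 65 − 34 = 31. The loss is 34 − 12 = 22 in every subsequent period, with present value 22·δ/(1−δ).
Deviation is unprofitable when 22·δ/(1−δ) ≥ 31, i.e. δ/(1−δ) ≥ 31/22.
Equivalently δ ≥ 31/(31+22) = 31/53.

31/53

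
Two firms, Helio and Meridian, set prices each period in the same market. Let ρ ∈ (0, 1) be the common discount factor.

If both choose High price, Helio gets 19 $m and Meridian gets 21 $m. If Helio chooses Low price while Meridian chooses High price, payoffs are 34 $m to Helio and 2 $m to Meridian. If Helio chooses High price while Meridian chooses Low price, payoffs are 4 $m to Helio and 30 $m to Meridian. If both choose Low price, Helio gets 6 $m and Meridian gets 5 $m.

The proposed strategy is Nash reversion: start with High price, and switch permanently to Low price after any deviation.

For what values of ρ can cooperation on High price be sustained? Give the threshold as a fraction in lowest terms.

15/28

Helio's threshold: (34−19)/(34−6) = 15/28.
Meridian's threshold: (30−21)/(30−5) = 9/25.
15/28 > 9/25, so Helio binds and ρ* = 15/28.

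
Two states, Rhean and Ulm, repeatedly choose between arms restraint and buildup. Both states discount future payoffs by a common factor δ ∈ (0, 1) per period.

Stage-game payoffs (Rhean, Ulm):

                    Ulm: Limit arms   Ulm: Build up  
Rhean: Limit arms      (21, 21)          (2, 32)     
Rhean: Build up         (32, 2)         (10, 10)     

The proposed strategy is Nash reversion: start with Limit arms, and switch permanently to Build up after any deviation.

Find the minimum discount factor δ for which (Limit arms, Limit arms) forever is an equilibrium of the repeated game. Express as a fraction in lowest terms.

1/2

Under grim trigger the critical discount factor is (T−C)/(T−P) with T = 32, C = 21, P = 10.
δ* = (32−21)/(32−10) = 11/22 = 1/2.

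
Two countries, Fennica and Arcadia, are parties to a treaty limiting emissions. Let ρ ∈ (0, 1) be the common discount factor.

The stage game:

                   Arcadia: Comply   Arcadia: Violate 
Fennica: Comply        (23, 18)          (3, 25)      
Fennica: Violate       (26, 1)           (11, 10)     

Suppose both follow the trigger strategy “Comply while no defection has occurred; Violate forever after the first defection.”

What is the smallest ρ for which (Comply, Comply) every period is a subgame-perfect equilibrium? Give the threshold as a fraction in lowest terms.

7/15

For Fennica: deviation gain 26−23 = 3, per-period punishment loss 23−11 = 12. IC gives ρ ≥ 3/15 = 1/5.
For Arcadia: gain 7, loss 8 per period, so ρ ≥ 7/15.
The tighter constraint is Arcadia's, so cooperation needs ρ ≥ 7/15.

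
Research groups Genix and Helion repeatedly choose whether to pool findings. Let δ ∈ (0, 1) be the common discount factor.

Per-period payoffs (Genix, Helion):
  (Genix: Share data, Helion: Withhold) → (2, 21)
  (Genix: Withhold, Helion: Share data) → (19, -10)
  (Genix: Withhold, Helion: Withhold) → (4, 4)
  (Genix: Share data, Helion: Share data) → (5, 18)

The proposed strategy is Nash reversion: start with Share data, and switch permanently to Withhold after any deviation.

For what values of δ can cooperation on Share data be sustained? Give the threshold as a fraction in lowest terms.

Genix: cooperation gives 5 each period; deviation gives 19 once then 4 forever.
  5/(1−δ) ≥ 19 + 4δ/(1−δ) ⇒ δ ≥ 14/15.
Helion: cooperation gives 18 each period; deviation gives 21 once then 4 forever.
  δ ≥ 3/17.
Both must hold, so the binding constraint is Genix's: δ ≥ 14/15.

14/15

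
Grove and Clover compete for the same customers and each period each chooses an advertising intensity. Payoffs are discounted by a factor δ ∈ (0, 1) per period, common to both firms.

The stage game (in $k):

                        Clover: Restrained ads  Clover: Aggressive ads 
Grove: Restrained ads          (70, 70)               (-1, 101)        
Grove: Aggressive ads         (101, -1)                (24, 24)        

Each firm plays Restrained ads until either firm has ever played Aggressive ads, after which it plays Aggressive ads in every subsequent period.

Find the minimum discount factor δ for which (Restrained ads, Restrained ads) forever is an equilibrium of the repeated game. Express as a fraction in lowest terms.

31/77

One-period gain from deviating is 101 − 70 = 31. The loss is 70 − 24 = 46 in every subsequent period, with present value 46·δ/(1−δ).
Deviation is unprofitable when 46·δ/(1−δ) ≥ 31, i.e. δ/(1−δ) ≥ 31/46.
Equivalently δ ≥ 31/(31+46) = 31/77.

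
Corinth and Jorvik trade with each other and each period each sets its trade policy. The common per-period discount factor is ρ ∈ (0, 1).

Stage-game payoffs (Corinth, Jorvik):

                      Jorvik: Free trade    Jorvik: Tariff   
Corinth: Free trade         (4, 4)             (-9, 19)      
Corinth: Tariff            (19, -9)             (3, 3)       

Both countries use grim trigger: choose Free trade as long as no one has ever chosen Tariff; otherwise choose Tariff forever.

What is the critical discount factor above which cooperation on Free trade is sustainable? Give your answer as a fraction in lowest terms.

Cooperation forever yields 4 each period: 4/(1−ρ).
Deviating yields 19 once, then 3 forever: 19 + 3ρ/(1−ρ).
No profitable deviation requires 4/(1−ρ) ≥ 19 + 3ρ/(1−ρ).
Multiplying by (1−ρ): 4 ≥ 19(1−ρ) + 3ρ = 19 − 16ρ.
So 16ρ ≥ 15, i.e. ρ ≥ 15/16.

15/16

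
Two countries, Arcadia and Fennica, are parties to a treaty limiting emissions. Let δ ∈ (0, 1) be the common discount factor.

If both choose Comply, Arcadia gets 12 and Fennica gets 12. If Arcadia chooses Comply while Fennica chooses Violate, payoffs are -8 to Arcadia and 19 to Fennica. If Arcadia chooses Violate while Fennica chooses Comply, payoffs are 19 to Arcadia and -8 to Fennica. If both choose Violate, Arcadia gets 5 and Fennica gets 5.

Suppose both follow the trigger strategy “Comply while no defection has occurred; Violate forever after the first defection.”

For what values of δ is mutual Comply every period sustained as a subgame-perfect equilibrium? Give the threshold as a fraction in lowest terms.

12/(1−δ) ≥ 19 + 5δ/(1−δ)
12 ≥ 19 − 14δ
δ ≥ 7/14 = 1/2.

1/2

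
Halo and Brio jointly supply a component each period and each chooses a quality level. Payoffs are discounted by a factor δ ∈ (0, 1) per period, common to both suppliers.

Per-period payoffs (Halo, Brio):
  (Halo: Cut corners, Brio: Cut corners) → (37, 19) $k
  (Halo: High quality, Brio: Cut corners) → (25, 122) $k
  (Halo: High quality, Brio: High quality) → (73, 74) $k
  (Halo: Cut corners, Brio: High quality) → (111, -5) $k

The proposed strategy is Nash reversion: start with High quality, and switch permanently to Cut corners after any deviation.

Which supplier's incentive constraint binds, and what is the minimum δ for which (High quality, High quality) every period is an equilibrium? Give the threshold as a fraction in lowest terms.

Halo: cooperation gives 73 each period; deviation gives 111 once then 37 forever.
  73/(1−δ) ≥ 111 + 37δ/(1−δ) ⇒ δ ≥ 38/74 = 19/37.
Brio: cooperation gives 74 each period; deviation gives 122 once then 19 forever.
  δ ≥ 48/103.
Both must hold, so the binding constraint is Halo's: δ ≥ 19/37.

Halo; δ ≥ 19/37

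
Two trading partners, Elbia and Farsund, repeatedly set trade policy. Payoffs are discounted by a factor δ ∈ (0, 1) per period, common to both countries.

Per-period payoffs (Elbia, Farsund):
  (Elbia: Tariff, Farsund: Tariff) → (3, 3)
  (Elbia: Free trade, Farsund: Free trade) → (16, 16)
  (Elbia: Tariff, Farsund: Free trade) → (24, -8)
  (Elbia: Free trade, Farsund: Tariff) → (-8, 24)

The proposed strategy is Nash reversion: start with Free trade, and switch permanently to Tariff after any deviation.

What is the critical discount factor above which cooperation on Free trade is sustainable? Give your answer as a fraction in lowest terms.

Cooperation forever yields 16 each period: 16/(1−δ).
Deviating yields 24 once, then 3 forever: 24 + 3δ/(1−δ).
No profitable deviation requires 16/(1−δ) ≥ 24 + 3δ/(1−δ).
Multiplying by (1−δ): 16 ≥ 24(1−δ) + 3δ = 24 − 21δ.
So 21δ ≥ 8, i.e. δ ≥ 8/21.

8/21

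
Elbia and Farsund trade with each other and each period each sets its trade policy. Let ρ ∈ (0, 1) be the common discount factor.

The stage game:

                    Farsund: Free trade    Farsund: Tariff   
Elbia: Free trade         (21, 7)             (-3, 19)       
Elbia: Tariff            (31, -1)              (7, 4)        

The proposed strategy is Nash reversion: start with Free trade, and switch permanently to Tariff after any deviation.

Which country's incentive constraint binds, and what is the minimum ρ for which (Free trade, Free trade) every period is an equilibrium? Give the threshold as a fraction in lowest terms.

Farsund; ρ ≥ 4/5

For Elbia: deviation gain 31−21 = 10, per-period punishment loss 21−7 = 14. IC gives ρ ≥ 10/24 = 5/12.
For Farsund: gain 12, loss 3 per period, so ρ ≥ 12/15 = 4/5.
The tighter constraint is Farsund's, so cooperation needs ρ ≥ 4/5.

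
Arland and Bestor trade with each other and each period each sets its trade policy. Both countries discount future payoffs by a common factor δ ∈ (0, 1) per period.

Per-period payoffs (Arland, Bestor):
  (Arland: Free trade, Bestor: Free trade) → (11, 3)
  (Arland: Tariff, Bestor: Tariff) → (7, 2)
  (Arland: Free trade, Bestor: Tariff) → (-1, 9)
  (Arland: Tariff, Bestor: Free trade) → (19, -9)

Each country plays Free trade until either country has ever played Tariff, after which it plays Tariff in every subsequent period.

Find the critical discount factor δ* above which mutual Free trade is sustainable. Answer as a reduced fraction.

6/7

Arland: cooperation gives 11 each period; deviation gives 19 once then 7 forever.
  11/(1−δ) ≥ 19 + 7δ/(1−δ) ⇒ δ ≥ 8/12 = 2/3.
Bestor: cooperation gives 3 each period; deviation gives 9 once then 2 forever.
  δ ≥ 6/7.
Both must hold, so the binding constraint is Bestor's: δ ≥ 6/7.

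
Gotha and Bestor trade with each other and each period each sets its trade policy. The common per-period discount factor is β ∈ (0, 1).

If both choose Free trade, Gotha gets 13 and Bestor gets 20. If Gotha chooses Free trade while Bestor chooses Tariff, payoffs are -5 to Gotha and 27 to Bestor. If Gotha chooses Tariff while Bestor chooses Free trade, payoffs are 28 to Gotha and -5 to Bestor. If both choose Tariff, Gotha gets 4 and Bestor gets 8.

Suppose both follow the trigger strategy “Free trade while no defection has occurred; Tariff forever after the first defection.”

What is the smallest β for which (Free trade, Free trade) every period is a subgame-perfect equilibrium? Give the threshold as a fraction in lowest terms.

Gotha's threshold: (28−13)/(28−4) = 5/8.
Bestor's threshold: (27−20)/(27−8) = 7/19.
5/8 > 7/19, so Gotha binds and β* = 5/8.

5/8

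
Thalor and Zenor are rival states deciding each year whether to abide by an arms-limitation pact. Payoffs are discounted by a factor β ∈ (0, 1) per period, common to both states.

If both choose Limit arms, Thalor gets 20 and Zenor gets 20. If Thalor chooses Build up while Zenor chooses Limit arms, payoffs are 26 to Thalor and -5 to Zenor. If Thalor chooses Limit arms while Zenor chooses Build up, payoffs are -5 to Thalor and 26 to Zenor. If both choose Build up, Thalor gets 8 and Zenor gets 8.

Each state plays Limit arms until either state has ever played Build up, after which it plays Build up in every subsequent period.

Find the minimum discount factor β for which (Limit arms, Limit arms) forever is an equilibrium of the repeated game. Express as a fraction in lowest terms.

1/3

One-period gain from deviating is 26 − 20 = 6. The loss is 20 − 8 = 12 in every subsequent period, with present value 12·β/(1−β).
Deviation is unprofitable when 12·β/(1−β) ≥ 6, i.e. β/(1−β) ≥ 1/2.
Equivalently β ≥ 6/(6+12) = 1/3.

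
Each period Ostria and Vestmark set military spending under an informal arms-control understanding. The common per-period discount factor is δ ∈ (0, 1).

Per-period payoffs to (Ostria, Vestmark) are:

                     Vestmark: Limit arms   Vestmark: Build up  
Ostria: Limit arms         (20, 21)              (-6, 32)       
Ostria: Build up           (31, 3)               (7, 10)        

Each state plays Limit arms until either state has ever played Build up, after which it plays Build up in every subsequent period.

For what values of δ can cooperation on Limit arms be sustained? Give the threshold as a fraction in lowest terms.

1/2

Ostria: cooperation gives 20 each period; deviation gives 31 once then 7 forever.
  20/(1−δ) ≥ 31 + 7δ/(1−δ) ⇒ δ ≥ 11/24.
Vestmark: cooperation gives 21 each period; deviation gives 32 once then 10 forever.
  δ ≥ 11/22 = 1/2.
Both must hold, so the binding constraint is Vestmark's: δ ≥ 1/2.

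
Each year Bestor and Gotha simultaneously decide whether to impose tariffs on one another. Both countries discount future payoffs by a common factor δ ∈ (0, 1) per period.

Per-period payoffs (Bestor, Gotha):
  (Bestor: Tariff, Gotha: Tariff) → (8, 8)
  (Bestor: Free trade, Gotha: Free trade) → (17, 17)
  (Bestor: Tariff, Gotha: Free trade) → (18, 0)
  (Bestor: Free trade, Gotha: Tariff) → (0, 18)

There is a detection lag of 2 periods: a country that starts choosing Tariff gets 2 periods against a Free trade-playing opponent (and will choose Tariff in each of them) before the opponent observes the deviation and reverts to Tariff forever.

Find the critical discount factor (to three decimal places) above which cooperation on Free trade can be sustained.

A deviator earns 18 for 2 periods, then 8 forever; cooperating earns 17 forever. Multiplying the IC by (1−δ):
17 ≥ 18(1−δ^2) + 8δ^2, so 10·δ^2 ≥ 1 and δ^2 ≥ 1/10.
δ ≥ (1/10)^(1/2) ≈ 0.316.

0.316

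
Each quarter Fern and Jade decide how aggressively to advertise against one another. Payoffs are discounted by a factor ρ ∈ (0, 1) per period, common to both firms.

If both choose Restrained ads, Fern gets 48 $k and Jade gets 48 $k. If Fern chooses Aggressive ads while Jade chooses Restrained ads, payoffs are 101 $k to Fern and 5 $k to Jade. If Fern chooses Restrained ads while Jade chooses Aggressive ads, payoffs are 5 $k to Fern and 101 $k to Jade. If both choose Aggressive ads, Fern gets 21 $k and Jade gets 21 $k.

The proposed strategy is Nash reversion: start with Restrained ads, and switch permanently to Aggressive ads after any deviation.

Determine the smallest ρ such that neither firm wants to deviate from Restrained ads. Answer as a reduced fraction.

53/80

Cooperation forever yields 48 each period: 48/(1−ρ).
Deviating yields 101 once, then 21 forever: 101 + 21ρ/(1−ρ).
No profitable deviation requires 48/(1−ρ) ≥ 101 + 21ρ/(1−ρ).
Multiplying by (1−ρ): 48 ≥ 101(1−ρ) + 21ρ = 101 − 80ρ.
So 80ρ ≥ 53, i.e. ρ ≥ 53/80.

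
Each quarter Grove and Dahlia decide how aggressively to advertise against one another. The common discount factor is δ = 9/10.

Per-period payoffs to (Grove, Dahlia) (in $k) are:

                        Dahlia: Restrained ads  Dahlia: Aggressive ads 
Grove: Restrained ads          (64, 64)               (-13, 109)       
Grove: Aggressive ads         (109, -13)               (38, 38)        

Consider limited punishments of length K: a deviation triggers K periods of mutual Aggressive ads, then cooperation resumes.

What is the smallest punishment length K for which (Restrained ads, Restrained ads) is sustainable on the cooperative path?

IC: δ(1−δ^K)/(1−δ) ≥ (109−64)/(64−38) = 45/26.
With δ = 9/10: need 1 − δ^K ≥ 45/26·(1−9/10)/(9/10), i.e. δ^K ≤ 0.8077.
Since (9/10)^2 = 0.8100 and (9/10)^3 = 0.7290, the smallest such K is 3.

3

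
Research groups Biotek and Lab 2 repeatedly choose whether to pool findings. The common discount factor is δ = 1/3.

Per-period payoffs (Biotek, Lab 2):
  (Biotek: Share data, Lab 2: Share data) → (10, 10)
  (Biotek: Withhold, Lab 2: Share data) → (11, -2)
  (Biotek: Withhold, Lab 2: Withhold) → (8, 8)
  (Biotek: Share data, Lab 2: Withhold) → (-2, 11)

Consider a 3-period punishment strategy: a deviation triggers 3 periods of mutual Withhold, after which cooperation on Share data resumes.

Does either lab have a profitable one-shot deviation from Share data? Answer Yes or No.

Yes

IC: δ+…+δ^3 ≥ (11−10)/(10−8) = 1/2.
At δ = 1/3: partial sum = 0.4815 < 0.5000. Cooperation not sustainable.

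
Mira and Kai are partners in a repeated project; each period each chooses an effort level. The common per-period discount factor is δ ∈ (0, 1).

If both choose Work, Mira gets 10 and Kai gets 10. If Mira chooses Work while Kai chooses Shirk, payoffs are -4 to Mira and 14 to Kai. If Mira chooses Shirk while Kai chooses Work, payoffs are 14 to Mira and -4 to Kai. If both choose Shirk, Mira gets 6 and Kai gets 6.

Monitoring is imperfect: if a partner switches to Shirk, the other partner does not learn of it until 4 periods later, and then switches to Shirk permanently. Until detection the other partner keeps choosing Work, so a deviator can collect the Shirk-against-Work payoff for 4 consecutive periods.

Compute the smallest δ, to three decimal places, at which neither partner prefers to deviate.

0.841

A deviator earns 14 for 4 periods, then 6 forever; cooperating earns 10 forever. Multiplying the IC by (1−δ):
10 ≥ 14(1−δ^4) + 6δ^4, so 8·δ^4 ≥ 4 and δ^4 ≥ 1/2.
δ ≥ (1/2)^(1/4) ≈ 0.841.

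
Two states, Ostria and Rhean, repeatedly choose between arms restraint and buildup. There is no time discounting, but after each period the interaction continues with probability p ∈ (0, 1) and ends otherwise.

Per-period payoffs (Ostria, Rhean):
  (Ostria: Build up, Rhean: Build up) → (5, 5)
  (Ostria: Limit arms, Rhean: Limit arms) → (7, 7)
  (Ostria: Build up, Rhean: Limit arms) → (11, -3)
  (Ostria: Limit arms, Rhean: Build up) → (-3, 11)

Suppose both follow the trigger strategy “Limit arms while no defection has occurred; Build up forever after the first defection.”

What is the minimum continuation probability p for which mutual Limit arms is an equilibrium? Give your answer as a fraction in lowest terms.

With no time discounting, the continuation probability p plays the role of the discount factor.
Grim-trigger IC: 7/(1−p) ≥ 11 + 5p/(1−p) ⇒ p ≥ (11−7)/(11−5) = 2/3.

2/3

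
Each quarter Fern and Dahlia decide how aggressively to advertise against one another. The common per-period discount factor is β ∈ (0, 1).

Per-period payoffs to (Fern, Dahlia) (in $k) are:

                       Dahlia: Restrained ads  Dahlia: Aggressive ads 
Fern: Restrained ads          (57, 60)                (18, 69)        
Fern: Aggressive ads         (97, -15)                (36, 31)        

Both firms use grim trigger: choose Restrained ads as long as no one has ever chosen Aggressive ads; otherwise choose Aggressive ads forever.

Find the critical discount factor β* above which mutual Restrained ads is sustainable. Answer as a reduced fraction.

40/61

Fern: cooperation gives 57 each period; deviation gives 97 once then 36 forever.
  57/(1−β) ≥ 97 + 36β/(1−β) ⇒ β ≥ 40/61.
Dahlia: cooperation gives 60 each period; deviation gives 69 once then 31 forever.
  β ≥ 9/38.
Both must hold, so the binding constraint is Fern's: β ≥ 40/61.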